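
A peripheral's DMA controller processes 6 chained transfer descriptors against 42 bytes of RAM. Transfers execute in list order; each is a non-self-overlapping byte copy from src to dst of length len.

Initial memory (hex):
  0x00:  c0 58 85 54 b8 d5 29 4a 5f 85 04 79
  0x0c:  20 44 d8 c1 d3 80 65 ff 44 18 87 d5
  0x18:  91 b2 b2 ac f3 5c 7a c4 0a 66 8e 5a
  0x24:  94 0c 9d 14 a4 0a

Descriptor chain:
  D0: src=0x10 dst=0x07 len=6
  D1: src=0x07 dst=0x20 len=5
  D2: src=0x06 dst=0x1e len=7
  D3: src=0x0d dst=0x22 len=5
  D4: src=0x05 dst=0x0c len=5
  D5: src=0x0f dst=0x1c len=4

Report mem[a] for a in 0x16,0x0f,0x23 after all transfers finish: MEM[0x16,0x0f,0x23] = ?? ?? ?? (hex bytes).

#0 dst[0x07+6] := {0xd3,0x80,0x65,0xff,0x44,0x18}
#1 dst[0x20+5] := {0xd3,0x80,0x65,0xff,0x44}
#2 dst[0x1e+7] := {0x29,0xd3,0x80,0x65,0xff,0x44,0x18}
#3 dst[0x22+5] := {0x44,0xd8,0xc1,0xd3,0x80}
#4 dst[0x0c+5] := {0xd5,0x29,0xd3,0x80,0x65}
#5 dst[0x1c+4] := {0x80,0x65,0x80,0x65}
query mem[0x16]=0x87, mem[0x0f]=0x80, mem[0x23]=0xd8

MEM[0x16,0x0f,0x23] = 87 80 d8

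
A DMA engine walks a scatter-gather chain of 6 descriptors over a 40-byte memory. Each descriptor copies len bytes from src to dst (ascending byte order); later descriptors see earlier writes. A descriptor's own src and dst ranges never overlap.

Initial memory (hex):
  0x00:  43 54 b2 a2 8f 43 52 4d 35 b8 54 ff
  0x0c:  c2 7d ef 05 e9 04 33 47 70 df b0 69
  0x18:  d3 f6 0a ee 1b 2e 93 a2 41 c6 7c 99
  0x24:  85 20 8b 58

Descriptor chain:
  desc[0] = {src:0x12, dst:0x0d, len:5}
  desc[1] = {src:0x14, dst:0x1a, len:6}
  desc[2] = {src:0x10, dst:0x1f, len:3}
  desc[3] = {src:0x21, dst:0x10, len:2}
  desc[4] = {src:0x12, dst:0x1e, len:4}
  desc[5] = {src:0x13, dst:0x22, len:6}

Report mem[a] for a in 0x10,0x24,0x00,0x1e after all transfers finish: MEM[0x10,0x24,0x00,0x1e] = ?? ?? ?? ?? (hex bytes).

MEM[0x10,0x24,0x00,0x1e] = 33 df 43 33

#0 dst[0x0d+5] := {0x33,0x47,0x70,0xdf,0xb0}
#1 dst[0x1a+6] := {0x70,0xdf,0xb0,0x69,0xd3,0xf6}
#2 dst[0x1f+3] := {0xdf,0xb0,0x33}
#3 dst[0x10+2] := {0x33,0x7c}
#4 dst[0x1e+4] := {0x33,0x47,0x70,0xdf}
#5 dst[0x22+6] := {0x47,0x70,0xdf,0xb0,0x69,0xd3}
query mem[0x10]=0x33, mem[0x24]=0xdf, mem[0x00]=0x43, mem[0x1e]=0x33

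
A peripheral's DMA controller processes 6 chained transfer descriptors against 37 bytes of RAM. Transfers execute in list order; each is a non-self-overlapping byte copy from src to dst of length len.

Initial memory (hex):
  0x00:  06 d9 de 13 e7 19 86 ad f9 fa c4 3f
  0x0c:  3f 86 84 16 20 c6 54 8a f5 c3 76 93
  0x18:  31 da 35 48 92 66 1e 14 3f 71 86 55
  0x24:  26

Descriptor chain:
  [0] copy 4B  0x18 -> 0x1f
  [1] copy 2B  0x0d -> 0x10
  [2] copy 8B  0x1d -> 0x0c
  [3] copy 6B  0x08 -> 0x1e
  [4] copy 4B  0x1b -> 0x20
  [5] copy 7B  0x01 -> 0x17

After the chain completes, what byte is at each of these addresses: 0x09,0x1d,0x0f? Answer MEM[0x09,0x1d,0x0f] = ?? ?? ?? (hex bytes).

MEM[0x09,0x1d,0x0f] = fa ad da

#0 dst[0x1f+4] := {0x31,0xda,0x35,0x48}
#1 dst[0x10+2] := {0x86,0x84}
#2 dst[0x0c+8] := {0x66,0x1e,0x31,0xda,0x35,0x48,0x55,0x26}
#3 dst[0x1e+6] := {0xf9,0xfa,0xc4,0x3f,0x66,0x1e}
#4 dst[0x20+4] := {0x48,0x92,0x66,0xf9}
#5 dst[0x17+7] := {0xd9,0xde,0x13,0xe7,0x19,0x86,0xad}
query mem[0x09]=0xfa, mem[0x1d]=0xad, mem[0x0f]=0xda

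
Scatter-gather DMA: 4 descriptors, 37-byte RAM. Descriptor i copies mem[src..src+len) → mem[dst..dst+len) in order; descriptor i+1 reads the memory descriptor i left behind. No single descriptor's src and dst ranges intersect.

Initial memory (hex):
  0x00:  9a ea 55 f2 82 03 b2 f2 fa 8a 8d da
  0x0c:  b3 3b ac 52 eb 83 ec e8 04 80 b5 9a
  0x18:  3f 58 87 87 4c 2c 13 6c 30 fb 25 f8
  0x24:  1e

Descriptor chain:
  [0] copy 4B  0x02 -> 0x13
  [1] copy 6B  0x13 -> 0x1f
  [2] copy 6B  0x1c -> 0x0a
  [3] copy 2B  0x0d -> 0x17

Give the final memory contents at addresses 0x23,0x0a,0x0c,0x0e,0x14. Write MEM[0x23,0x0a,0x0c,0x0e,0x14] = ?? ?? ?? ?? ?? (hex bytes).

[0] 0x02->0x13 len=4 : 55 f2 82 03
[1] 0x13->0x1f len=6 : 55 f2 82 03 9a 3f
[2] 0x1c->0x0a len=6 : 4c 2c 13 55 f2 82
[3] 0x0d->0x17 len=2 : 55 f2
query mem[0x23]=0x9a, mem[0x0a]=0x4c, mem[0x0c]=0x13, mem[0x0e]=0xf2, mem[0x14]=0xf2

MEM[0x23,0x0a,0x0c,0x0e,0x14] = 9a 4c 13 f2 f2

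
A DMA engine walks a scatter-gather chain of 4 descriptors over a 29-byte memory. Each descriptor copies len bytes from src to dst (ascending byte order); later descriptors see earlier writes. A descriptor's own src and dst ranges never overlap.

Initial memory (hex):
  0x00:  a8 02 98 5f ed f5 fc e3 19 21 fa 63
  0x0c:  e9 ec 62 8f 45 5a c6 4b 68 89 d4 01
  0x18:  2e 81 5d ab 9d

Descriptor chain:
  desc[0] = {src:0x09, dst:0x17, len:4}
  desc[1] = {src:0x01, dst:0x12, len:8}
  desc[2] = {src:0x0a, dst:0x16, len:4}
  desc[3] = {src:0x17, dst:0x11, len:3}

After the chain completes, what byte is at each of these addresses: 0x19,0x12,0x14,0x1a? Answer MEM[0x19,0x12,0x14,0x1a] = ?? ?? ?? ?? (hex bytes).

MEM[0x19,0x12,0x14,0x1a] = ec e9 5f e9

D0: mem[0x17..0x1a] <- [21 fa 63 e9]
D1: mem[0x12..0x19] <- [02 98 5f ed f5 fc e3 19]
D2: mem[0x16..0x19] <- [fa 63 e9 ec]
D3: mem[0x11..0x13] <- [63 e9 ec]
query mem[0x19]=0xec, mem[0x12]=0xe9, mem[0x14]=0x5f, mem[0x1a]=0xe9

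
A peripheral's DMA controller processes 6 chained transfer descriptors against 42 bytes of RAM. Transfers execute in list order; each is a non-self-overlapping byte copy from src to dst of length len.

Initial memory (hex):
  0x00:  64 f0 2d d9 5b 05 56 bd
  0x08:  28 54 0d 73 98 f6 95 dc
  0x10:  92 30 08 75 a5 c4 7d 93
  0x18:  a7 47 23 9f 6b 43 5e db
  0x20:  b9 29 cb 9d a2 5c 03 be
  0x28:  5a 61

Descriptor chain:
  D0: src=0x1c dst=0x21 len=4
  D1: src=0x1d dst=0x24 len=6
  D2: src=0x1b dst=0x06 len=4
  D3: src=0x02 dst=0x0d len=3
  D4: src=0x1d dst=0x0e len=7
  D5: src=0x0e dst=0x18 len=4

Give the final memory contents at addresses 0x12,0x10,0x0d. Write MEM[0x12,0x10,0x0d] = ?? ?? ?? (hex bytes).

MEM[0x12,0x10,0x0d] = 6b db 2d

[0] 0x1c->0x21 len=4 : 6b 43 5e db
[1] 0x1d->0x24 len=6 : 43 5e db b9 6b 43
[2] 0x1b->0x06 len=4 : 9f 6b 43 5e
[3] 0x02->0x0d len=3 : 2d d9 5b
[4] 0x1d->0x0e len=7 : 43 5e db b9 6b 43 5e
[5] 0x0e->0x18 len=4 : 43 5e db b9
query mem[0x12]=0x6b, mem[0x10]=0xdb, mem[0x0d]=0x2d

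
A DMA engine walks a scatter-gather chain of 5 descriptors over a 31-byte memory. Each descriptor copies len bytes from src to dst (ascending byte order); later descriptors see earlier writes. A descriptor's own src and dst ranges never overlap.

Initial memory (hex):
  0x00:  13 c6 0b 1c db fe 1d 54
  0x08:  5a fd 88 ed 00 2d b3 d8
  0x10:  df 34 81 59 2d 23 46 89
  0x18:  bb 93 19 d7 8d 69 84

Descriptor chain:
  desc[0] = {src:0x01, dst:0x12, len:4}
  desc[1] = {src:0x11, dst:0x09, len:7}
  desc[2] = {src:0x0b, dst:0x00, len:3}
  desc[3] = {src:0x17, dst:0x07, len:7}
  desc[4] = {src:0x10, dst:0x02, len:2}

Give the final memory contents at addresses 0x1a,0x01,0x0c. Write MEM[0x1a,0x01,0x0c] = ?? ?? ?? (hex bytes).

MEM[0x1a,0x01,0x0c] = 19 1c 8d

  after D0: wrote 4B at 0x12 = c60b1cdb
  after D1: wrote 7B at 0x09 = 34c60b1cdb4689
  after D2: wrote 3B at 0x00 = 0b1cdb
  after D3: wrote 7B at 0x07 = 89bb9319d78d69
  after D4: wrote 2B at 0x02 = df34
query mem[0x1a]=0x19, mem[0x01]=0x1c, mem[0x0c]=0x8d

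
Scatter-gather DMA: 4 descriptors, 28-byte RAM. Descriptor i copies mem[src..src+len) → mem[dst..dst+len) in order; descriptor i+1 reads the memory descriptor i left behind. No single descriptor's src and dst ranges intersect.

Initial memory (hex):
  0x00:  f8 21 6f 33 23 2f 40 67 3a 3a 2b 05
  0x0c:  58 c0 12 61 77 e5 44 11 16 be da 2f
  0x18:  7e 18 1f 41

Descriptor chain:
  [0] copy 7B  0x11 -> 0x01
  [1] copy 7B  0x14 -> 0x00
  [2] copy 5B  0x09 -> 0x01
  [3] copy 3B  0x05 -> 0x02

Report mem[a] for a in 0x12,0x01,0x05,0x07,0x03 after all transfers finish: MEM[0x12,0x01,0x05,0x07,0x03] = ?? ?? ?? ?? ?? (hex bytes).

D0: mem[0x01..0x07] <- [e5 44 11 16 be da 2f]
D1: mem[0x00..0x06] <- [16 be da 2f 7e 18 1f]
D2: mem[0x01..0x05] <- [3a 2b 05 58 c0]
D3: mem[0x02..0x04] <- [c0 1f 2f]
query mem[0x12]=0x44, mem[0x01]=0x3a, mem[0x05]=0xc0, mem[0x07]=0x2f, mem[0x03]=0x1f

MEM[0x12,0x01,0x05,0x07,0x03] = 44 3a c0 2f 1f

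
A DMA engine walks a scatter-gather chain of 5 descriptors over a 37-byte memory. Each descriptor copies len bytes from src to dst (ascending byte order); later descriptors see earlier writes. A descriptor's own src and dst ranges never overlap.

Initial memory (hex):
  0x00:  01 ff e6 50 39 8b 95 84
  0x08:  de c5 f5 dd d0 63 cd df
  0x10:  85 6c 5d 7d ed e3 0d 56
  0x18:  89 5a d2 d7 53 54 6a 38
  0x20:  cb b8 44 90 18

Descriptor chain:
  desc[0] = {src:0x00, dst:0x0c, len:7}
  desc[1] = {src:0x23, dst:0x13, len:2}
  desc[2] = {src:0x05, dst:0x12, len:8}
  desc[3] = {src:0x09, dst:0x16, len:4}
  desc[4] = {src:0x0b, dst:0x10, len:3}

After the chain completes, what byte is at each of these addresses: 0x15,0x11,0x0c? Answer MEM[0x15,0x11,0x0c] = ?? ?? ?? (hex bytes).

D0: mem[0x0c..0x12] <- [01 ff e6 50 39 8b 95]
D1: mem[0x13..0x14] <- [90 18]
D2: mem[0x12..0x19] <- [8b 95 84 de c5 f5 dd 01]
D3: mem[0x16..0x19] <- [c5 f5 dd 01]
D4: mem[0x10..0x12] <- [dd 01 ff]
query mem[0x15]=0xde, mem[0x11]=0x01, mem[0x0c]=0x01

MEM[0x15,0x11,0x0c] = de 01 01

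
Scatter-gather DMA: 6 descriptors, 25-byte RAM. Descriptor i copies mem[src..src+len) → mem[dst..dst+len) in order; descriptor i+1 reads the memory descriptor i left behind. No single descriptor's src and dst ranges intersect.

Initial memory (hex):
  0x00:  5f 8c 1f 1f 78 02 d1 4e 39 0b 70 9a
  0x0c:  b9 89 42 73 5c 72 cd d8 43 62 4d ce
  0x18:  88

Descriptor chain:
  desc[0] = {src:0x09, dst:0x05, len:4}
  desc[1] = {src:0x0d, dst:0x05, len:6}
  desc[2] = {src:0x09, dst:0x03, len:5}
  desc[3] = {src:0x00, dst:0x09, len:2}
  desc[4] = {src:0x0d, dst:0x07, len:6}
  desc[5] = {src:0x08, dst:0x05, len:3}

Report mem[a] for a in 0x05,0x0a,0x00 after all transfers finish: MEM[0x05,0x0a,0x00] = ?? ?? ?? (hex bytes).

[0] 0x09->0x05 len=4 : 0b 70 9a b9
[1] 0x0d->0x05 len=6 : 89 42 73 5c 72 cd
[2] 0x09->0x03 len=5 : 72 cd 9a b9 89
[3] 0x00->0x09 len=2 : 5f 8c
[4] 0x0d->0x07 len=6 : 89 42 73 5c 72 cd
[5] 0x08->0x05 len=3 : 42 73 5c
query mem[0x05]=0x42, mem[0x0a]=0x5c, mem[0x00]=0x5f

MEM[0x05,0x0a,0x00] = 42 5c 5f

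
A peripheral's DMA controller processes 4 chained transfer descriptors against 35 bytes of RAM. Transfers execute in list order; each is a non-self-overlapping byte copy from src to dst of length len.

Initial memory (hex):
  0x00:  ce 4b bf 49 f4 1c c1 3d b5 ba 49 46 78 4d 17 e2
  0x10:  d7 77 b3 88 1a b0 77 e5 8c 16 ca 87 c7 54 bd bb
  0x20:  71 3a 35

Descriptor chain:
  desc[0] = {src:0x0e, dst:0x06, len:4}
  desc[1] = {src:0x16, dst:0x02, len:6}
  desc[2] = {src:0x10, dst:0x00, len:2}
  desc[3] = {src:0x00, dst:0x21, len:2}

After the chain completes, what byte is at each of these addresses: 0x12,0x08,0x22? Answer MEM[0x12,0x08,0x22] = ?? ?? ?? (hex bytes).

  after D0: wrote 4B at 0x06 = 17e2d777
  after D1: wrote 6B at 0x02 = 77e58c16ca87
  after D2: wrote 2B at 0x00 = d777
  after D3: wrote 2B at 0x21 = d777
query mem[0x12]=0xb3, mem[0x08]=0xd7, mem[0x22]=0x77

MEM[0x12,0x08,0x22] = b3 d7 77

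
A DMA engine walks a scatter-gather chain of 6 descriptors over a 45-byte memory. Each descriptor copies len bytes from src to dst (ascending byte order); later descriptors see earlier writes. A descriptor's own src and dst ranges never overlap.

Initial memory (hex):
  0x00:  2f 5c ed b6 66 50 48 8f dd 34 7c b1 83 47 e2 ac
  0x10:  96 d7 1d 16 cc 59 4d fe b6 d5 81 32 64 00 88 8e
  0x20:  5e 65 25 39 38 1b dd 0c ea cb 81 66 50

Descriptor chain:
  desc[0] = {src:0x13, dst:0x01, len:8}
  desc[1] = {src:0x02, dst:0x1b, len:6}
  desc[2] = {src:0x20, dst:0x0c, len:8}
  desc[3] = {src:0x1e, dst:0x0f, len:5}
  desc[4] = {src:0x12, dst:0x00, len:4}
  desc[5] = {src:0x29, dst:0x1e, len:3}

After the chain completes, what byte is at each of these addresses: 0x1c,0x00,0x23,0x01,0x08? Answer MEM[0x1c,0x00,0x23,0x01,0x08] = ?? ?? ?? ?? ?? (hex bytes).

MEM[0x1c,0x00,0x23,0x01,0x08] = 59 65 39 25 81

D0: mem[0x01..0x08] <- [16 cc 59 4d fe b6 d5 81]
D1: mem[0x1b..0x20] <- [cc 59 4d fe b6 d5]
D2: mem[0x0c..0x13] <- [d5 65 25 39 38 1b dd 0c]
D3: mem[0x0f..0x13] <- [fe b6 d5 65 25]
D4: mem[0x00..0x03] <- [65 25 cc 59]
D5: mem[0x1e..0x20] <- [cb 81 66]
query mem[0x1c]=0x59, mem[0x00]=0x65, mem[0x23]=0x39, mem[0x01]=0x25, mem[0x08]=0x81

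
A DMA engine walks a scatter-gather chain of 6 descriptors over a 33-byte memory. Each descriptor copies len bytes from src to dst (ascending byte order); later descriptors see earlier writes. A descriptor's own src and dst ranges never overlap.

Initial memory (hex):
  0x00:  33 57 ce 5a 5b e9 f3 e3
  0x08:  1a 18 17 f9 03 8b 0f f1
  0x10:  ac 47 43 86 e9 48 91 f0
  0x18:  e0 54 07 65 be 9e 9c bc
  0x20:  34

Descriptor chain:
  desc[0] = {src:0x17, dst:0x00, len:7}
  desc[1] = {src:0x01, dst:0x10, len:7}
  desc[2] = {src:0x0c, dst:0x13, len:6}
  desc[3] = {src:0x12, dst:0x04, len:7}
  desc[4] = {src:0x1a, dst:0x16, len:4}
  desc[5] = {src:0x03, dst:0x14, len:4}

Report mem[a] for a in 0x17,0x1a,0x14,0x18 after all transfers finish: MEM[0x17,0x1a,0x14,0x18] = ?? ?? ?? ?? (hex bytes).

MEM[0x17,0x1a,0x14,0x18] = 8b 07 07 be

[0] 0x17->0x00 len=7 : f0 e0 54 07 65 be 9e
[1] 0x01->0x10 len=7 : e0 54 07 65 be 9e e3
[2] 0x0c->0x13 len=6 : 03 8b 0f f1 e0 54
[3] 0x12->0x04 len=7 : 07 03 8b 0f f1 e0 54
[4] 0x1a->0x16 len=4 : 07 65 be 9e
[5] 0x03->0x14 len=4 : 07 07 03 8b
query mem[0x17]=0x8b, mem[0x1a]=0x07, mem[0x14]=0x07, mem[0x18]=0xbe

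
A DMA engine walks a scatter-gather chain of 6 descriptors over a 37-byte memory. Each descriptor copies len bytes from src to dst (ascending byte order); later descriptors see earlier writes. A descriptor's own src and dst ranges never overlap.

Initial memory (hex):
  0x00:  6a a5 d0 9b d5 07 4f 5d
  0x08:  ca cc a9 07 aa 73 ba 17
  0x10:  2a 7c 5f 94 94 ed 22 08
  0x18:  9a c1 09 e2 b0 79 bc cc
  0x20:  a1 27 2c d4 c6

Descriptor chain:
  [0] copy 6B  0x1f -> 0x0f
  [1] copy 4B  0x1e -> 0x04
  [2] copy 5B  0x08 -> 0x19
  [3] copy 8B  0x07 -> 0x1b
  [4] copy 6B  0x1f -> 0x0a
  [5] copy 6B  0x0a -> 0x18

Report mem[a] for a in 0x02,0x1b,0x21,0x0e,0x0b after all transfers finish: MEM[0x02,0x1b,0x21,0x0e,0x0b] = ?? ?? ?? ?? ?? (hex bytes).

MEM[0x02,0x1b,0x21,0x0e,0x0b] = d0 ba 73 d4 aa

#0 dst[0x0f+6] := {0xcc,0xa1,0x27,0x2c,0xd4,0xc6}
#1 dst[0x04+4] := {0xbc,0xcc,0xa1,0x27}
#2 dst[0x19+5] := {0xca,0xcc,0xa9,0x07,0xaa}
#3 dst[0x1b+8] := {0x27,0xca,0xcc,0xa9,0x07,0xaa,0x73,0xba}
#4 dst[0x0a+6] := {0x07,0xaa,0x73,0xba,0xd4,0xc6}
#5 dst[0x18+6] := {0x07,0xaa,0x73,0xba,0xd4,0xc6}
query mem[0x02]=0xd0, mem[0x1b]=0xba, mem[0x21]=0x73, mem[0x0e]=0xd4, mem[0x0b]=0xaa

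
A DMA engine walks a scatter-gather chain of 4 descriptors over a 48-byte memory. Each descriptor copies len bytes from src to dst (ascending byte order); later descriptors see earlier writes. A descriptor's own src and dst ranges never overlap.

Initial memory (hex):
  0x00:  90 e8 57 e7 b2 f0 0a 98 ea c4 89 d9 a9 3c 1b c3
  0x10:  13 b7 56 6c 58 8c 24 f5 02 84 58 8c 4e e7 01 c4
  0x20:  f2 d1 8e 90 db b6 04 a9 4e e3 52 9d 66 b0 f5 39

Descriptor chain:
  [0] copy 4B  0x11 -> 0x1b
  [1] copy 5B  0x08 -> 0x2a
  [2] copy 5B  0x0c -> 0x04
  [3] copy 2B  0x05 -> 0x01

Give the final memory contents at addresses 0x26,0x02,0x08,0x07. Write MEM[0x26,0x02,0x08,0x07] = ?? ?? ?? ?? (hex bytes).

#0 dst[0x1b+4] := {0xb7,0x56,0x6c,0x58}
#1 dst[0x2a+5] := {0xea,0xc4,0x89,0xd9,0xa9}
#2 dst[0x04+5] := {0xa9,0x3c,0x1b,0xc3,0x13}
#3 dst[0x01+2] := {0x3c,0x1b}
query mem[0x26]=0x04, mem[0x02]=0x1b, mem[0x08]=0x13, mem[0x07]=0xc3

MEM[0x26,0x02,0x08,0x07] = 04 1b 13 c3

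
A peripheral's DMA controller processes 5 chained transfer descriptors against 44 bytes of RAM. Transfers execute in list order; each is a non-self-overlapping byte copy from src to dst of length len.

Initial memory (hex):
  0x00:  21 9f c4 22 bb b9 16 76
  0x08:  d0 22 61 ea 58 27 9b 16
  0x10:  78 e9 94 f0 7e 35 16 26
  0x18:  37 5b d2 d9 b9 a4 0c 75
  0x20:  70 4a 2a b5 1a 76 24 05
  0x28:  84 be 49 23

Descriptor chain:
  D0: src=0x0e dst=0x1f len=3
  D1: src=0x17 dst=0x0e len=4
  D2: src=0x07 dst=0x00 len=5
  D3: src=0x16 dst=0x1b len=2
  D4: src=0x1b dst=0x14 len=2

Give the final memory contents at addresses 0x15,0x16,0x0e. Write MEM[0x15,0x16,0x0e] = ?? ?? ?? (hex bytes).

#0 dst[0x1f+3] := {0x9b,0x16,0x78}
#1 dst[0x0e+4] := {0x26,0x37,0x5b,0xd2}
#2 dst[0x00+5] := {0x76,0xd0,0x22,0x61,0xea}
#3 dst[0x1b+2] := {0x16,0x26}
#4 dst[0x14+2] := {0x16,0x26}
query mem[0x15]=0x26, mem[0x16]=0x16, mem[0x0e]=0x26

MEM[0x15,0x16,0x0e] = 26 16 26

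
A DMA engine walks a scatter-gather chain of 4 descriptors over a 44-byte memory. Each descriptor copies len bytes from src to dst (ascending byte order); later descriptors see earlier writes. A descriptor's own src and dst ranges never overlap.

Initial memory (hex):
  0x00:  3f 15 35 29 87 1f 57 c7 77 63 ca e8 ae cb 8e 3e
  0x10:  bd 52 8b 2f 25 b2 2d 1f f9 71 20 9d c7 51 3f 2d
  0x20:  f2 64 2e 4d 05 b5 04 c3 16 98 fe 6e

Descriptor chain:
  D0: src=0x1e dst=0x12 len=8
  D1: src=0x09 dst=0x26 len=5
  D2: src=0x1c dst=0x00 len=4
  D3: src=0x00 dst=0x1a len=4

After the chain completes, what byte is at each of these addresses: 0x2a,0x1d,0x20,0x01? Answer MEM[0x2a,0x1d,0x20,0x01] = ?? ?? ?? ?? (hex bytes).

MEM[0x2a,0x1d,0x20,0x01] = cb 2d f2 51

  after D0: wrote 8B at 0x12 = 3f2df2642e4d05b5
  after D1: wrote 5B at 0x26 = 63cae8aecb
  after D2: wrote 4B at 0x00 = c7513f2d
  after D3: wrote 4B at 0x1a = c7513f2d
query mem[0x2a]=0xcb, mem[0x1d]=0x2d, mem[0x20]=0xf2, mem[0x01]=0x51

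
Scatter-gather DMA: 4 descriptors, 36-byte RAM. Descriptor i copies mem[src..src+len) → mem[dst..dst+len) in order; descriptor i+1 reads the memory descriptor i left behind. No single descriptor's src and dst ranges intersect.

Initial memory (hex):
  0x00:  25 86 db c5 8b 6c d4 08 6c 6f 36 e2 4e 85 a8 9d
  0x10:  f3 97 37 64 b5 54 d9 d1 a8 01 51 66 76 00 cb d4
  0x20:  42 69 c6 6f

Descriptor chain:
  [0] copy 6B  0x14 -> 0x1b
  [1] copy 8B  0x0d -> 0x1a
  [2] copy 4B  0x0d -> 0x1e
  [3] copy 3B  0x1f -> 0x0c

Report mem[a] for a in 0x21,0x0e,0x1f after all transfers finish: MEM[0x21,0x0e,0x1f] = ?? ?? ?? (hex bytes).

MEM[0x21,0x0e,0x1f] = f3 f3 a8

D0: mem[0x1b..0x20] <- [b5 54 d9 d1 a8 01]
D1: mem[0x1a..0x21] <- [85 a8 9d f3 97 37 64 b5]
D2: mem[0x1e..0x21] <- [85 a8 9d f3]
D3: mem[0x0c..0x0e] <- [a8 9d f3]
query mem[0x21]=0xf3, mem[0x0e]=0xf3, mem[0x1f]=0xa8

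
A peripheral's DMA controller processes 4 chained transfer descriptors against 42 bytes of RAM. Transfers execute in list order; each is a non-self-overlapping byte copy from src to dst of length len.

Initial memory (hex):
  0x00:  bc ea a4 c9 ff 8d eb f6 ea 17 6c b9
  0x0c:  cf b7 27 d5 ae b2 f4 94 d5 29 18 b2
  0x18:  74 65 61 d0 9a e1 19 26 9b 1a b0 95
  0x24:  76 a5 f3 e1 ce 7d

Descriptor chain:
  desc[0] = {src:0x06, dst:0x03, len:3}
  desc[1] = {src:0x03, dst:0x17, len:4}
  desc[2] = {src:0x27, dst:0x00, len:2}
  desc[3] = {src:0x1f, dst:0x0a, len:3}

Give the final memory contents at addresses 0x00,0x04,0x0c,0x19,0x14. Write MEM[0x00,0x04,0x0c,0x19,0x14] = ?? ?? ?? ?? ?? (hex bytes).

  after D0: wrote 3B at 0x03 = ebf6ea
  after D1: wrote 4B at 0x17 = ebf6eaeb
  after D2: wrote 2B at 0x00 = e1ce
  after D3: wrote 3B at 0x0a = 269b1a
query mem[0x00]=0xe1, mem[0x04]=0xf6, mem[0x0c]=0x1a, mem[0x19]=0xea, mem[0x14]=0xd5

MEM[0x00,0x04,0x0c,0x19,0x14] = e1 f6 1a ea d5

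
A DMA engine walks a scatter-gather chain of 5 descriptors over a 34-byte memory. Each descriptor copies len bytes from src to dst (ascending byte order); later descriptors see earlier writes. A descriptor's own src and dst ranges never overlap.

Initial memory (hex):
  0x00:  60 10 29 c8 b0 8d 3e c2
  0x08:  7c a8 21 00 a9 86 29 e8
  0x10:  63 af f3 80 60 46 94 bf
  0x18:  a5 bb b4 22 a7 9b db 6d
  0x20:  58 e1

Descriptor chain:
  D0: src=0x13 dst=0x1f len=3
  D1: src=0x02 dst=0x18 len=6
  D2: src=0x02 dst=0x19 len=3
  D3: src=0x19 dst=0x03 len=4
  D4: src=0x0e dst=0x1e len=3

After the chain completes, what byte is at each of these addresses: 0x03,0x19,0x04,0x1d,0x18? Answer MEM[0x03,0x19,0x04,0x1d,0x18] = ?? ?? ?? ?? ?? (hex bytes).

MEM[0x03,0x19,0x04,0x1d,0x18] = 29 29 c8 c2 29

#0 dst[0x1f+3] := {0x80,0x60,0x46}
#1 dst[0x18+6] := {0x29,0xc8,0xb0,0x8d,0x3e,0xc2}
#2 dst[0x19+3] := {0x29,0xc8,0xb0}
#3 dst[0x03+4] := {0x29,0xc8,0xb0,0x3e}
#4 dst[0x1e+3] := {0x29,0xe8,0x63}
query mem[0x03]=0x29, mem[0x19]=0x29, mem[0x04]=0xc8, mem[0x1d]=0xc2, mem[0x18]=0x29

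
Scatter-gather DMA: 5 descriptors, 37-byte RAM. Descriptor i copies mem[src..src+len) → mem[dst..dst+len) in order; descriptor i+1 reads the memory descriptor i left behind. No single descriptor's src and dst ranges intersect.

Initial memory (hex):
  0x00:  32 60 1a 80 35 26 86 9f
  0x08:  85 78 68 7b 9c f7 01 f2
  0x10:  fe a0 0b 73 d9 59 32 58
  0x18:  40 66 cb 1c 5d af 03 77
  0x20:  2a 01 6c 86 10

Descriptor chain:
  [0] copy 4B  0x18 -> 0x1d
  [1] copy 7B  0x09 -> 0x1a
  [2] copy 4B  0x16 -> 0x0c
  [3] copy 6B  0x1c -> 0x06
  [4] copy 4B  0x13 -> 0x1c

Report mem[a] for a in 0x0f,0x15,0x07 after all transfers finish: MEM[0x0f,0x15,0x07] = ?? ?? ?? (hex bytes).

MEM[0x0f,0x15,0x07] = 66 59 9c

[0] 0x18->0x1d len=4 : 40 66 cb 1c
[1] 0x09->0x1a len=7 : 78 68 7b 9c f7 01 f2
[2] 0x16->0x0c len=4 : 32 58 40 66
[3] 0x1c->0x06 len=6 : 7b 9c f7 01 f2 01
[4] 0x13->0x1c len=4 : 73 d9 59 32
query mem[0x0f]=0x66, mem[0x15]=0x59, mem[0x07]=0x9c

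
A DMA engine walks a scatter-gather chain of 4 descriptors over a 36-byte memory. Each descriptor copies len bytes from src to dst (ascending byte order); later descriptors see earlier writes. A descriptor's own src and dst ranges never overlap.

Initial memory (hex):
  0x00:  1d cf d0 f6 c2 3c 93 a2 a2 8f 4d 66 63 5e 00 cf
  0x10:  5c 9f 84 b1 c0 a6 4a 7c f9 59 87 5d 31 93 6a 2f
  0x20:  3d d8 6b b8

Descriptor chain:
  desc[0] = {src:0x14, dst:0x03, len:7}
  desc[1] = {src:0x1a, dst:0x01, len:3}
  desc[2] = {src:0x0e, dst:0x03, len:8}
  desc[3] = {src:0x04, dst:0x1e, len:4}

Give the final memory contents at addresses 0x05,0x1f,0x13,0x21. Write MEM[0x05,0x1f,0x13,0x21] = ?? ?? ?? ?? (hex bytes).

MEM[0x05,0x1f,0x13,0x21] = 5c 5c b1 84

  after D0: wrote 7B at 0x03 = c0a64a7cf95987
  after D1: wrote 3B at 0x01 = 875d31
  after D2: wrote 8B at 0x03 = 00cf5c9f84b1c0a6
  after D3: wrote 4B at 0x1e = cf5c9f84
query mem[0x05]=0x5c, mem[0x1f]=0x5c, mem[0x13]=0xb1, mem[0x21]=0x84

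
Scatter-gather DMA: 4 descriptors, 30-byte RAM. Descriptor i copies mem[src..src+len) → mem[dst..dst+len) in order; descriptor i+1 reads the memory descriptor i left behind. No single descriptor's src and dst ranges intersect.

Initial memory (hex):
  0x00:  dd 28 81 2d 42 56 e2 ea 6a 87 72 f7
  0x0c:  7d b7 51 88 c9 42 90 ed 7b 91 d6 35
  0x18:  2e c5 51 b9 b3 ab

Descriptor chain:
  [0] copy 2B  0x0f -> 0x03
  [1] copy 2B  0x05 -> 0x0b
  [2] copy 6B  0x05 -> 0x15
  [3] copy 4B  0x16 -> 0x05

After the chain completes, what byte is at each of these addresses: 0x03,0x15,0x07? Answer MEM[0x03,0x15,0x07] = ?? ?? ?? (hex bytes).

MEM[0x03,0x15,0x07] = 88 56 6a

D0: mem[0x03..0x04] <- [88 c9]
D1: mem[0x0b..0x0c] <- [56 e2]
D2: mem[0x15..0x1a] <- [56 e2 ea 6a 87 72]
D3: mem[0x05..0x08] <- [e2 ea 6a 87]
query mem[0x03]=0x88, mem[0x15]=0x56, mem[0x07]=0x6a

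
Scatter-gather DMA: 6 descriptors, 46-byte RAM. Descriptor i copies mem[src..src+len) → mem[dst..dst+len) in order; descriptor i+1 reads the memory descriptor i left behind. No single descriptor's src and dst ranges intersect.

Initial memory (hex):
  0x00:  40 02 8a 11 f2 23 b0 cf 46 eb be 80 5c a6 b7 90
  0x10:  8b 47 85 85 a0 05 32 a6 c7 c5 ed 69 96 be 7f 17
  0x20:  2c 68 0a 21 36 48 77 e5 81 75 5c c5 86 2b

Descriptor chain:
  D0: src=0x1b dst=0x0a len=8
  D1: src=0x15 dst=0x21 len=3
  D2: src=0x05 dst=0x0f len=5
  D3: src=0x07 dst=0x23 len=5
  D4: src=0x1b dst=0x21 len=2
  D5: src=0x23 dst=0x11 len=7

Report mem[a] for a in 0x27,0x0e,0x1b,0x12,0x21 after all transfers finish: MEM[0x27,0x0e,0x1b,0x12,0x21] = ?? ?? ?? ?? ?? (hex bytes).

MEM[0x27,0x0e,0x1b,0x12,0x21] = 96 17 69 46 69

D0: mem[0x0a..0x11] <- [69 96 be 7f 17 2c 68 0a]
D1: mem[0x21..0x23] <- [05 32 a6]
D2: mem[0x0f..0x13] <- [23 b0 cf 46 eb]
D3: mem[0x23..0x27] <- [cf 46 eb 69 96]
D4: mem[0x21..0x22] <- [69 96]
D5: mem[0x11..0x17] <- [cf 46 eb 69 96 81 75]
query mem[0x27]=0x96, mem[0x0e]=0x17, mem[0x1b]=0x69, mem[0x12]=0x46, mem[0x21]=0x69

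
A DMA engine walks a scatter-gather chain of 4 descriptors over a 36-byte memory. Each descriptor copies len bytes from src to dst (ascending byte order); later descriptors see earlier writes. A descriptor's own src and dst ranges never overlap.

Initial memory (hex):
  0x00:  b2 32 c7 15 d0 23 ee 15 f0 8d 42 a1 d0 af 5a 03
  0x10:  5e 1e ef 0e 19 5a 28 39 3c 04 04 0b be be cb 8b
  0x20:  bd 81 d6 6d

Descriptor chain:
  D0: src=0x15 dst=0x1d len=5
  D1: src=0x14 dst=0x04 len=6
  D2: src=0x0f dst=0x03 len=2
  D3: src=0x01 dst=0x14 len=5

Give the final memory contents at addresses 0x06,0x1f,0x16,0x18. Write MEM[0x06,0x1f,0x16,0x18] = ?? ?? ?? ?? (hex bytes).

  after D0: wrote 5B at 0x1d = 5a28393c04
  after D1: wrote 6B at 0x04 = 195a28393c04
  after D2: wrote 2B at 0x03 = 035e
  after D3: wrote 5B at 0x14 = 32c7035e5a
query mem[0x06]=0x28, mem[0x1f]=0x39, mem[0x16]=0x03, mem[0x18]=0x5a

MEM[0x06,0x1f,0x16,0x18] = 28 39 03 5a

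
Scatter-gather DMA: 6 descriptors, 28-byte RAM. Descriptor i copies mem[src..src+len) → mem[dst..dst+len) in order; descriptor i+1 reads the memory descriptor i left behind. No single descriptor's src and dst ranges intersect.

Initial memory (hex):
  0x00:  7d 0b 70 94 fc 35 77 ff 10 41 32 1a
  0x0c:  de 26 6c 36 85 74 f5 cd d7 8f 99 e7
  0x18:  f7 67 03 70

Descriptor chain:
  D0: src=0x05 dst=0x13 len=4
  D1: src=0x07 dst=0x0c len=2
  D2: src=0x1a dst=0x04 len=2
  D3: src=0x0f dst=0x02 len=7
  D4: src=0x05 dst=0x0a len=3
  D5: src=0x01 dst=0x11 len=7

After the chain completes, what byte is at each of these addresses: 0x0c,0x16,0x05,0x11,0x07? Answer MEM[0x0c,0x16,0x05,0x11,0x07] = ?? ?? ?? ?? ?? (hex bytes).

  after D0: wrote 4B at 0x13 = 3577ff10
  after D1: wrote 2B at 0x0c = ff10
  after D2: wrote 2B at 0x04 = 0370
  after D3: wrote 7B at 0x02 = 368574f53577ff
  after D4: wrote 3B at 0x0a = f53577
  after D5: wrote 7B at 0x11 = 0b368574f53577
query mem[0x0c]=0x77, mem[0x16]=0x35, mem[0x05]=0xf5, mem[0x11]=0x0b, mem[0x07]=0x77

MEM[0x0c,0x16,0x05,0x11,0x07] = 77 35 f5 0b 77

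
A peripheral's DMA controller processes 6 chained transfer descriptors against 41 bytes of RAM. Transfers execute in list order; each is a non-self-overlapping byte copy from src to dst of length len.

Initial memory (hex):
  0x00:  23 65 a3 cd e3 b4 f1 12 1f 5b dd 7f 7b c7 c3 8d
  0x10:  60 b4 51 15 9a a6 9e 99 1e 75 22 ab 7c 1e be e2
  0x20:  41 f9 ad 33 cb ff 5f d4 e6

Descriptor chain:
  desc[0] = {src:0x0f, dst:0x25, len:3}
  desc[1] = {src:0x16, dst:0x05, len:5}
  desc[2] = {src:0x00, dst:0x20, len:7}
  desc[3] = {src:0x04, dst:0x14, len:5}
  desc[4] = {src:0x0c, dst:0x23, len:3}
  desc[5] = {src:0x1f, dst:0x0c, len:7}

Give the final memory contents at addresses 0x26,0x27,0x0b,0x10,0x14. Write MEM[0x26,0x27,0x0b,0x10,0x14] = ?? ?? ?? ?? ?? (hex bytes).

MEM[0x26,0x27,0x0b,0x10,0x14] = 99 b4 7f 7b e3

#0 dst[0x25+3] := {0x8d,0x60,0xb4}
#1 dst[0x05+5] := {0x9e,0x99,0x1e,0x75,0x22}
#2 dst[0x20+7] := {0x23,0x65,0xa3,0xcd,0xe3,0x9e,0x99}
#3 dst[0x14+5] := {0xe3,0x9e,0x99,0x1e,0x75}
#4 dst[0x23+3] := {0x7b,0xc7,0xc3}
#5 dst[0x0c+7] := {0xe2,0x23,0x65,0xa3,0x7b,0xc7,0xc3}
query mem[0x26]=0x99, mem[0x27]=0xb4, mem[0x0b]=0x7f, mem[0x10]=0x7b, mem[0x14]=0xe3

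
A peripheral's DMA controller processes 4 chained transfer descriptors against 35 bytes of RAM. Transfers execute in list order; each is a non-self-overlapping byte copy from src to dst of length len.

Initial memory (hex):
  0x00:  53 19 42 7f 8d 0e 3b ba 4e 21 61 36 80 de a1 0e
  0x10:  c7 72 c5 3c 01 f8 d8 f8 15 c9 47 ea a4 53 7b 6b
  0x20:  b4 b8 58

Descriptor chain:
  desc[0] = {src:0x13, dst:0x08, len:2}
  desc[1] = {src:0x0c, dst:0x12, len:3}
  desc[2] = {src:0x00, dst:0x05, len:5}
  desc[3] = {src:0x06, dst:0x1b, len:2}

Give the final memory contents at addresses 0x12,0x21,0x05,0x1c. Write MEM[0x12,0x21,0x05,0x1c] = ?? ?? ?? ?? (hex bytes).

MEM[0x12,0x21,0x05,0x1c] = 80 b8 53 42

  after D0: wrote 2B at 0x08 = 3c01
  after D1: wrote 3B at 0x12 = 80dea1
  after D2: wrote 5B at 0x05 = 5319427f8d
  after D3: wrote 2B at 0x1b = 1942
query mem[0x12]=0x80, mem[0x21]=0xb8, mem[0x05]=0x53, mem[0x1c]=0x42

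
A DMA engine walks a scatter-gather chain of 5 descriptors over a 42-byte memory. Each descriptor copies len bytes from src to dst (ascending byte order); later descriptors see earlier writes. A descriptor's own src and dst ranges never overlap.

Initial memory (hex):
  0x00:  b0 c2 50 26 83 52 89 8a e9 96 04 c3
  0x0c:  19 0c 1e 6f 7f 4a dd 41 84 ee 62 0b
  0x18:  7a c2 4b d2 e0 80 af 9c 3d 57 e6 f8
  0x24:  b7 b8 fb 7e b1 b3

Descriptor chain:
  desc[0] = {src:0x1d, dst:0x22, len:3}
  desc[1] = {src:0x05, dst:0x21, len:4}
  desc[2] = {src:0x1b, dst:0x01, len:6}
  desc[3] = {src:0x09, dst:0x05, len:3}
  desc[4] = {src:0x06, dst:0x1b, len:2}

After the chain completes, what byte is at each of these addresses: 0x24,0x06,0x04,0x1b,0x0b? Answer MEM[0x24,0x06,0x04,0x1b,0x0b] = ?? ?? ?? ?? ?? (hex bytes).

  after D0: wrote 3B at 0x22 = 80af9c
  after D1: wrote 4B at 0x21 = 52898ae9
  after D2: wrote 6B at 0x01 = d2e080af9c3d
  after D3: wrote 3B at 0x05 = 9604c3
  after D4: wrote 2B at 0x1b = 04c3
query mem[0x24]=0xe9, mem[0x06]=0x04, mem[0x04]=0xaf, mem[0x1b]=0x04, mem[0x0b]=0xc3

MEM[0x24,0x06,0x04,0x1b,0x0b] = e9 04 af 04 c3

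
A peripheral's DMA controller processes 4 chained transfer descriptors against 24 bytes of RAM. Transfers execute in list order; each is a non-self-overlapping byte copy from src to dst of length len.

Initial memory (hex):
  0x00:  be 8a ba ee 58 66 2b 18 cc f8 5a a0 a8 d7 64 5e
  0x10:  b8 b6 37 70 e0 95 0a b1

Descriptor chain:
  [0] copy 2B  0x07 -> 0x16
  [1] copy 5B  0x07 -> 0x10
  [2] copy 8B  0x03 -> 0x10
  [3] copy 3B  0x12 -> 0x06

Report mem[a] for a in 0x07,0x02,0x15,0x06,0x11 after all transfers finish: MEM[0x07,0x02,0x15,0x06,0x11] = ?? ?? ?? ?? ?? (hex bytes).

MEM[0x07,0x02,0x15,0x06,0x11] = 2b ba cc 66 58

D0: mem[0x16..0x17] <- [18 cc]
D1: mem[0x10..0x14] <- [18 cc f8 5a a0]
D2: mem[0x10..0x17] <- [ee 58 66 2b 18 cc f8 5a]
D3: mem[0x06..0x08] <- [66 2b 18]
query mem[0x07]=0x2b, mem[0x02]=0xba, mem[0x15]=0xcc, mem[0x06]=0x66, mem[0x11]=0x58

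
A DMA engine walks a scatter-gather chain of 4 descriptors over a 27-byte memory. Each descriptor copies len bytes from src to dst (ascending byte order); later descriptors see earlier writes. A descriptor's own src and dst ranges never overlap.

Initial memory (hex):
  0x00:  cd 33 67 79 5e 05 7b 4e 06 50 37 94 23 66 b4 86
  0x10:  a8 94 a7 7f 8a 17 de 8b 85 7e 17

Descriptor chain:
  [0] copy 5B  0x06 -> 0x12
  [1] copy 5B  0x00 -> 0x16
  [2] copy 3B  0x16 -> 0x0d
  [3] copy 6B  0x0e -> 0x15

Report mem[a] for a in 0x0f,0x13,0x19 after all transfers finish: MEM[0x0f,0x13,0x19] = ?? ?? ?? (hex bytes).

MEM[0x0f,0x13,0x19] = 67 4e 7b

D0: mem[0x12..0x16] <- [7b 4e 06 50 37]
D1: mem[0x16..0x1a] <- [cd 33 67 79 5e]
D2: mem[0x0d..0x0f] <- [cd 33 67]
D3: mem[0x15..0x1a] <- [33 67 a8 94 7b 4e]
query mem[0x0f]=0x67, mem[0x13]=0x4e, mem[0x19]=0x7b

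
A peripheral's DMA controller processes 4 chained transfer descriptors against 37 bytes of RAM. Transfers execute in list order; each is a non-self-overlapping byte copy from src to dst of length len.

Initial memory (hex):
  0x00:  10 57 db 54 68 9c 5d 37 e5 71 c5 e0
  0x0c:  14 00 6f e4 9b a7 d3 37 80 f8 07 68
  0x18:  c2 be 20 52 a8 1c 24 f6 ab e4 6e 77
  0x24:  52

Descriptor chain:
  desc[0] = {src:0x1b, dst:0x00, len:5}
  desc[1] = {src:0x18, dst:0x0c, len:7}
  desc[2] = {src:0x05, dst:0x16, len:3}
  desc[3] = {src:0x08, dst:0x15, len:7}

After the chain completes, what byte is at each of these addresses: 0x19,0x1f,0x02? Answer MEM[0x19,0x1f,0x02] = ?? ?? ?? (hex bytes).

  after D0: wrote 5B at 0x00 = 52a81c24f6
  after D1: wrote 7B at 0x0c = c2be2052a81c24
  after D2: wrote 3B at 0x16 = 9c5d37
  after D3: wrote 7B at 0x15 = e571c5e0c2be20
query mem[0x19]=0xc2, mem[0x1f]=0xf6, mem[0x02]=0x1c

MEM[0x19,0x1f,0x02] = c2 f6 1c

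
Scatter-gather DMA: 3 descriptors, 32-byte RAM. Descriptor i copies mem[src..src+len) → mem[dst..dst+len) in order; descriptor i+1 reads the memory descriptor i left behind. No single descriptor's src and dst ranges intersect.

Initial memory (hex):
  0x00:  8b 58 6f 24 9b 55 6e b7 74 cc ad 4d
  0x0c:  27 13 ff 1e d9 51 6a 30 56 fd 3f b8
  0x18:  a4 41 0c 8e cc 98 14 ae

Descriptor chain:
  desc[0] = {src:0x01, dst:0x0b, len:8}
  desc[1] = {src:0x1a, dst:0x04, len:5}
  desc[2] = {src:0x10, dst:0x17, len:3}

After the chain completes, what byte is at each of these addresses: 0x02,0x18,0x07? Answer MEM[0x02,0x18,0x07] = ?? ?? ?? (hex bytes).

MEM[0x02,0x18,0x07] = 6f b7 98

D0: mem[0x0b..0x12] <- [58 6f 24 9b 55 6e b7 74]
D1: mem[0x04..0x08] <- [0c 8e cc 98 14]
D2: mem[0x17..0x19] <- [6e b7 74]
query mem[0x02]=0x6f, mem[0x18]=0xb7, mem[0x07]=0x98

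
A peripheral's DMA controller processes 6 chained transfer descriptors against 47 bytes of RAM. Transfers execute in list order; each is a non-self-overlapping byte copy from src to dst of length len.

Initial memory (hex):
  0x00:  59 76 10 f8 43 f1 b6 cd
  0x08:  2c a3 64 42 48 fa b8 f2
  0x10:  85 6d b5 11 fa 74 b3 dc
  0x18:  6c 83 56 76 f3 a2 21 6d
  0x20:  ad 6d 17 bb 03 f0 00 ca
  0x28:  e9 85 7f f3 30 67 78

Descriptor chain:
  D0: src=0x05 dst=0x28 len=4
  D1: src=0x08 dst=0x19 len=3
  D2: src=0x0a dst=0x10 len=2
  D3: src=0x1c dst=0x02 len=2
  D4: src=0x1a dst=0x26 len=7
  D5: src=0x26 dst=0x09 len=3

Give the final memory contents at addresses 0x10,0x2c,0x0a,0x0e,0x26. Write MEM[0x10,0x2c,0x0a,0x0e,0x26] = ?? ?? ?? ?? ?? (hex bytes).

#0 dst[0x28+4] := {0xf1,0xb6,0xcd,0x2c}
#1 dst[0x19+3] := {0x2c,0xa3,0x64}
#2 dst[0x10+2] := {0x64,0x42}
#3 dst[0x02+2] := {0xf3,0xa2}
#4 dst[0x26+7] := {0xa3,0x64,0xf3,0xa2,0x21,0x6d,0xad}
#5 dst[0x09+3] := {0xa3,0x64,0xf3}
query mem[0x10]=0x64, mem[0x2c]=0xad, mem[0x0a]=0x64, mem[0x0e]=0xb8, mem[0x26]=0xa3

MEM[0x10,0x2c,0x0a,0x0e,0x26] = 64 ad 64 b8 a3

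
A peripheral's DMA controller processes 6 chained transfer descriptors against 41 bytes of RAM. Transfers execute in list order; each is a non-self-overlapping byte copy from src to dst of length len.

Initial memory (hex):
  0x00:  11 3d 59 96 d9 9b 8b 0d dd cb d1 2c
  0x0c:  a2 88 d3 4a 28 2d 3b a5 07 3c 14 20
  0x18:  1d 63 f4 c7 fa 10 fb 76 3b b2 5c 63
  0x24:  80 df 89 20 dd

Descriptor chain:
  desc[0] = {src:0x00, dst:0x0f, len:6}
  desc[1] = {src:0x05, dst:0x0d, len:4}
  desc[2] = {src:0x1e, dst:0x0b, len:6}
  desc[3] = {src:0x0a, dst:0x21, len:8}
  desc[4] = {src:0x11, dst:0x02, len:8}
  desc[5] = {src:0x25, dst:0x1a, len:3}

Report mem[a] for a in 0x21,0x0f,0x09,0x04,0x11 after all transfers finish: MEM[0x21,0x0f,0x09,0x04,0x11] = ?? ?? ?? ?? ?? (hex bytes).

D0: mem[0x0f..0x14] <- [11 3d 59 96 d9 9b]
D1: mem[0x0d..0x10] <- [9b 8b 0d dd]
D2: mem[0x0b..0x10] <- [fb 76 3b b2 5c 63]
D3: mem[0x21..0x28] <- [d1 fb 76 3b b2 5c 63 59]
D4: mem[0x02..0x09] <- [59 96 d9 9b 3c 14 20 1d]
D5: mem[0x1a..0x1c] <- [b2 5c 63]
query mem[0x21]=0xd1, mem[0x0f]=0x5c, mem[0x09]=0x1d, mem[0x04]=0xd9, mem[0x11]=0x59

MEM[0x21,0x0f,0x09,0x04,0x11] = d1 5c 1d d9 59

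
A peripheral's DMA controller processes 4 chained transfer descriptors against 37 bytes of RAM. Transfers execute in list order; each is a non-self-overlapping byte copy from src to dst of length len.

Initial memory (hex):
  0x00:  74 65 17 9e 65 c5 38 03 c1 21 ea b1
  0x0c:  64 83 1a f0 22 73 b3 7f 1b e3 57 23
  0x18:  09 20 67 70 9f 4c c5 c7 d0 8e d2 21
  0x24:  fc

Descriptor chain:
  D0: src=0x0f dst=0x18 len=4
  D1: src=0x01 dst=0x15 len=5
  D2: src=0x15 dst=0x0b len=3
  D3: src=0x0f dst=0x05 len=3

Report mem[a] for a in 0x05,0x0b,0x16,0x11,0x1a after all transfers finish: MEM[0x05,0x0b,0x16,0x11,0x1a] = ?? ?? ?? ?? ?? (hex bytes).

MEM[0x05,0x0b,0x16,0x11,0x1a] = f0 65 17 73 73

[0] 0x0f->0x18 len=4 : f0 22 73 b3
[1] 0x01->0x15 len=5 : 65 17 9e 65 c5
[2] 0x15->0x0b len=3 : 65 17 9e
[3] 0x0f->0x05 len=3 : f0 22 73
query mem[0x05]=0xf0, mem[0x0b]=0x65, mem[0x16]=0x17, mem[0x11]=0x73, mem[0x1a]=0x73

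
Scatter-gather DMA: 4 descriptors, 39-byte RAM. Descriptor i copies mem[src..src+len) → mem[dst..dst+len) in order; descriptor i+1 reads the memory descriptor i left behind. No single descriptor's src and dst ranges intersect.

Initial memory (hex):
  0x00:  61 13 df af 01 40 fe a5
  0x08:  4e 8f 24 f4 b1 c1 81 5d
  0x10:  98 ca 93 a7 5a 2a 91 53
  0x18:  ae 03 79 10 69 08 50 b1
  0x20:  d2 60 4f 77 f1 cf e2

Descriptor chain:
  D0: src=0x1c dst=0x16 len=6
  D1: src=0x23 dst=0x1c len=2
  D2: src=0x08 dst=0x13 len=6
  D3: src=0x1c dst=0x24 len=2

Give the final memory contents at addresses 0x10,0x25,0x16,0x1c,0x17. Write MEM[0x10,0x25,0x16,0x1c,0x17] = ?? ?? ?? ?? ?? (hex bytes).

#0 dst[0x16+6] := {0x69,0x08,0x50,0xb1,0xd2,0x60}
#1 dst[0x1c+2] := {0x77,0xf1}
#2 dst[0x13+6] := {0x4e,0x8f,0x24,0xf4,0xb1,0xc1}
#3 dst[0x24+2] := {0x77,0xf1}
query mem[0x10]=0x98, mem[0x25]=0xf1, mem[0x16]=0xf4, mem[0x1c]=0x77, mem[0x17]=0xb1

MEM[0x10,0x25,0x16,0x1c,0x17] = 98 f1 f4 77 b1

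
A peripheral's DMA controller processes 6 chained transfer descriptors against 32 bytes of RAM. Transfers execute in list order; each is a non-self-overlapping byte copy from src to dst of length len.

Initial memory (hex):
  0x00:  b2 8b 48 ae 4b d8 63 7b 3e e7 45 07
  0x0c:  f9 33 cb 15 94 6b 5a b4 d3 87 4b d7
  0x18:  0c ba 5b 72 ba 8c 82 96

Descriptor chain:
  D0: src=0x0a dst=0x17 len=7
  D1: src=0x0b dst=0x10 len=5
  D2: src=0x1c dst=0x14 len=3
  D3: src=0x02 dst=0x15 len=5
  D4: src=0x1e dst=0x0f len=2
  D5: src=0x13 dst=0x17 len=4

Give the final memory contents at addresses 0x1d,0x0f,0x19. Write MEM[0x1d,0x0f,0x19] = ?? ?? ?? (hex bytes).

#0 dst[0x17+7] := {0x45,0x07,0xf9,0x33,0xcb,0x15,0x94}
#1 dst[0x10+5] := {0x07,0xf9,0x33,0xcb,0x15}
#2 dst[0x14+3] := {0x15,0x94,0x82}
#3 dst[0x15+5] := {0x48,0xae,0x4b,0xd8,0x63}
#4 dst[0x0f+2] := {0x82,0x96}
#5 dst[0x17+4] := {0xcb,0x15,0x48,0xae}
query mem[0x1d]=0x94, mem[0x0f]=0x82, mem[0x19]=0x48

MEM[0x1d,0x0f,0x19] = 94 82 48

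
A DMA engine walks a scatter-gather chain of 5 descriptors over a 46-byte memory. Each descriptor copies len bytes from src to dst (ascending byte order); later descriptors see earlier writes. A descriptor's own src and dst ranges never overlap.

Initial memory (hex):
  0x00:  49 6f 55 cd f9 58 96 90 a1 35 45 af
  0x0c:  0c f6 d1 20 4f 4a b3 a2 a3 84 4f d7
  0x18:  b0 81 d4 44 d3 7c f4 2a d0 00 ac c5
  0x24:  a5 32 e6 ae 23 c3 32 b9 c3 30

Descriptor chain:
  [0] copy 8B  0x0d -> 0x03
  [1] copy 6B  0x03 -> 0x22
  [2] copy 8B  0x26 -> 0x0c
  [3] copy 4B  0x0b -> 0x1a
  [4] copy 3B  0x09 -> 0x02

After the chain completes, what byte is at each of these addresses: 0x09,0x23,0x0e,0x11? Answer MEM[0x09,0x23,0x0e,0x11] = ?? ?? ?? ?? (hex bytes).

#0 dst[0x03+8] := {0xf6,0xd1,0x20,0x4f,0x4a,0xb3,0xa2,0xa3}
#1 dst[0x22+6] := {0xf6,0xd1,0x20,0x4f,0x4a,0xb3}
#2 dst[0x0c+8] := {0x4a,0xb3,0x23,0xc3,0x32,0xb9,0xc3,0x30}
#3 dst[0x1a+4] := {0xaf,0x4a,0xb3,0x23}
#4 dst[0x02+3] := {0xa2,0xa3,0xaf}
query mem[0x09]=0xa2, mem[0x23]=0xd1, mem[0x0e]=0x23, mem[0x11]=0xb9

MEM[0x09,0x23,0x0e,0x11] = a2 d1 23 b9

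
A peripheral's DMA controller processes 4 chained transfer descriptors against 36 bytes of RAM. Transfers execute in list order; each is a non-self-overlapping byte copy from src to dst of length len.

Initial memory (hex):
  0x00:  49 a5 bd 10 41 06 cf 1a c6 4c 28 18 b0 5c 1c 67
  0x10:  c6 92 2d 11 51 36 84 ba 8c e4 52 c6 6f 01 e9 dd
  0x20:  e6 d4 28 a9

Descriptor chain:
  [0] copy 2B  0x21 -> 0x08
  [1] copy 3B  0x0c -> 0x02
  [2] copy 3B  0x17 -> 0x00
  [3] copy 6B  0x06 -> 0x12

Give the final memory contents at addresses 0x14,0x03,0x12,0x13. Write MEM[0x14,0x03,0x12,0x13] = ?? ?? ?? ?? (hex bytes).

MEM[0x14,0x03,0x12,0x13] = d4 5c cf 1a

[0] 0x21->0x08 len=2 : d4 28
[1] 0x0c->0x02 len=3 : b0 5c 1c
[2] 0x17->0x00 len=3 : ba 8c e4
[3] 0x06->0x12 len=6 : cf 1a d4 28 28 18
query mem[0x14]=0xd4, mem[0x03]=0x5c, mem[0x12]=0xcf, mem[0x13]=0x1a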